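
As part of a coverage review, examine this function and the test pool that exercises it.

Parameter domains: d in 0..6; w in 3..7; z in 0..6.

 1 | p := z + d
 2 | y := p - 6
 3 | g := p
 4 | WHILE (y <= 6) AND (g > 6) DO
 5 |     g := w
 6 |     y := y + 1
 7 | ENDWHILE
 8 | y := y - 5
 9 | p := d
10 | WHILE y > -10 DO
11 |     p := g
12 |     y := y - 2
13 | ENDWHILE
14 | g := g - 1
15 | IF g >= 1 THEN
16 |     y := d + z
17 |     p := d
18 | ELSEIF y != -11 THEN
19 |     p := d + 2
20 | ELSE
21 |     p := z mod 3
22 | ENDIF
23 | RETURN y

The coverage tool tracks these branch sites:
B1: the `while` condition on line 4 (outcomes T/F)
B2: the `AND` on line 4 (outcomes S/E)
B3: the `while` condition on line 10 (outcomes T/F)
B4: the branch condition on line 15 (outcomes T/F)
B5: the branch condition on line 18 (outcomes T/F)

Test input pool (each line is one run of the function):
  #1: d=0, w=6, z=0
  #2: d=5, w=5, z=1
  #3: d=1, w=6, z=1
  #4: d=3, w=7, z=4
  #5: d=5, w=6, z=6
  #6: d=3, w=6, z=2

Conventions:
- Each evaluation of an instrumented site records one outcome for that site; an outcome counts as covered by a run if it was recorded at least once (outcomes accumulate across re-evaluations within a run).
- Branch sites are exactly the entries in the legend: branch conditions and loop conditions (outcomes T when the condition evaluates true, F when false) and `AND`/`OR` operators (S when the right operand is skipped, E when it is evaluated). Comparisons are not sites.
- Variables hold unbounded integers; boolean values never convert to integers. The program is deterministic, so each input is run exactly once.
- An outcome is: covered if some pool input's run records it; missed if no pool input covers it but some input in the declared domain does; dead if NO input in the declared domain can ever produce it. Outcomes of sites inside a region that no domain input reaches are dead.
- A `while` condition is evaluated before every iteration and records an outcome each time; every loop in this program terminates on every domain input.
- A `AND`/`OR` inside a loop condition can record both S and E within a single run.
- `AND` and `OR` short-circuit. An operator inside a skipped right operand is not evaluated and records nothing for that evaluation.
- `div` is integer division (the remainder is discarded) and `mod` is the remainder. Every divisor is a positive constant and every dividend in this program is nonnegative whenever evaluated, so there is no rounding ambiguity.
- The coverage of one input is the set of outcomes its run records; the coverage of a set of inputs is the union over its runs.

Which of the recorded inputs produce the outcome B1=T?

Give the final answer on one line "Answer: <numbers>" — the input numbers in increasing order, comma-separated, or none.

input #1 (d=0, w=6, z=0): does not produce B1=T
input #2 (d=5, w=5, z=1): does not produce B1=T
input #3 (d=1, w=6, z=1): does not produce B1=T
input #4 (d=3, w=7, z=4): produces B1=T
input #5 (d=5, w=6, z=6): produces B1=T
input #6 (d=3, w=6, z=2): does not produce B1=T

Answer: 4, 5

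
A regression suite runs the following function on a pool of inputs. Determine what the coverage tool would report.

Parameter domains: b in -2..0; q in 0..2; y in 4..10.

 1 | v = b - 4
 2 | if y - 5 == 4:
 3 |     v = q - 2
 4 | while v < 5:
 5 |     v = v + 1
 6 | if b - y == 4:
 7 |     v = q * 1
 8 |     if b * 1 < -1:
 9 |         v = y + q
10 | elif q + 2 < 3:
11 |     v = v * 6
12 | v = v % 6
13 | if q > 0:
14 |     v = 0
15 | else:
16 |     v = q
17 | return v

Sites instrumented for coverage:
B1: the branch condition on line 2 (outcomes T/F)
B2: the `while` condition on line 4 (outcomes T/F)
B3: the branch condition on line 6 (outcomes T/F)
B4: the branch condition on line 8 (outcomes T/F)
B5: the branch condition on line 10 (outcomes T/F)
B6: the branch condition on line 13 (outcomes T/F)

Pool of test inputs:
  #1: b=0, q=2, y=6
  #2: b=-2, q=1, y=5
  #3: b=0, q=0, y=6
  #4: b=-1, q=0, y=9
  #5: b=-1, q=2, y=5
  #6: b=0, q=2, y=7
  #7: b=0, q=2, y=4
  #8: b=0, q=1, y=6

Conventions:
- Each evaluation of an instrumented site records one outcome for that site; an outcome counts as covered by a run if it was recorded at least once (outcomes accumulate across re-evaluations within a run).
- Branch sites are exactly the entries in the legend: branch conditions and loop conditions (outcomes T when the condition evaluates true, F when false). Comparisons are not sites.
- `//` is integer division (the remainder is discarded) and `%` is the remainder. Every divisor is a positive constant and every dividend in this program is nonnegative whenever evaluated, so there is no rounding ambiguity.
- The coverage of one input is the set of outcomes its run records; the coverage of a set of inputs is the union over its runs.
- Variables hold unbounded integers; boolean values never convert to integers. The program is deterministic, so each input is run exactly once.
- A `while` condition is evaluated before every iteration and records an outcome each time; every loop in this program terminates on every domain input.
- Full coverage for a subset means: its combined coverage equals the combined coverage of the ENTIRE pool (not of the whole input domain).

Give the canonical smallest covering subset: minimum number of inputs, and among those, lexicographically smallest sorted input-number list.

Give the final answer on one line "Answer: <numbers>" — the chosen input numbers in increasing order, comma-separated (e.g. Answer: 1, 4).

run #1 (b=0, q=2, y=6) runs B1->F, B2->T, B2->T, B2->T, B2->T, B2->T, B2->T, B2->T, B2->T, B2->T, B2->F, B3->F, B5->F, B6->T; records B1=F, B2=T, B2=F, B3=F, B5=F, B6=T
run #2 (b=-2, q=1, y=5) runs B1->F, B2->T, B2->T, B2->T, B2->T, B2->T, B2->T, B2->T, B2->T, B2->T, B2->T, B2->T, B2->F, B3->F, ...; records B1=F, B2=T, B2=F, B3=F, B5=F, B6=T
run #3 (b=0, q=0, y=6) runs B1->F, B2->T, B2->T, B2->T, B2->T, B2->T, B2->T, B2->T, B2->T, B2->T, B2->F, B3->F, B5->T, B6->F; records B1=F, B2=T, B2=F, B3=F, B5=T, B6=F
run #4 (b=-1, q=0, y=9) runs B1->T, B2->T, B2->T, B2->T, B2->T, B2->T, B2->T, B2->T, B2->F, B3->F, B5->T, B6->F; records B1=T, B2=T, B2=F, B3=F, B5=T, B6=F
run #5 (b=-1, q=2, y=5) runs B1->F, B2->T, B2->T, B2->T, B2->T, B2->T, B2->T, B2->T, B2->T, B2->T, B2->T, B2->F, B3->F, B5->F, ...; records B1=F, B2=T, B2=F, B3=F, B5=F, B6=T
run #6 (b=0, q=2, y=7) runs B1->F, B2->T, B2->T, B2->T, B2->T, B2->T, B2->T, B2->T, B2->T, B2->T, B2->F, B3->F, B5->F, B6->T; records B1=F, B2=T, B2=F, B3=F, B5=F, B6=T
run #7 (b=0, q=2, y=4) runs B1->F, B2->T, B2->T, B2->T, B2->T, B2->T, B2->T, B2->T, B2->T, B2->T, B2->F, B3->F, B5->F, B6->T; records B1=F, B2=T, B2=F, B3=F, B5=F, B6=T
run #8 (b=0, q=1, y=6) runs B1->F, B2->T, B2->T, B2->T, B2->T, B2->T, B2->T, B2->T, B2->T, B2->T, B2->F, B3->F, B5->F, B6->T; records B1=F, B2=T, B2=F, B3=F, B5=F, B6=T
the full pool covers 9 outcomes: B1=T, B1=F, B2=T, B2=F, B3=F, B5=T, B5=F, B6=T, B6=F
checked all size-1 subsets: none covers 9 outcomes (max 6/9)
at size 2, {1, 4} reaches all 9 outcomes; every lexicographically earlier size-2 subset fails

Answer: 1, 4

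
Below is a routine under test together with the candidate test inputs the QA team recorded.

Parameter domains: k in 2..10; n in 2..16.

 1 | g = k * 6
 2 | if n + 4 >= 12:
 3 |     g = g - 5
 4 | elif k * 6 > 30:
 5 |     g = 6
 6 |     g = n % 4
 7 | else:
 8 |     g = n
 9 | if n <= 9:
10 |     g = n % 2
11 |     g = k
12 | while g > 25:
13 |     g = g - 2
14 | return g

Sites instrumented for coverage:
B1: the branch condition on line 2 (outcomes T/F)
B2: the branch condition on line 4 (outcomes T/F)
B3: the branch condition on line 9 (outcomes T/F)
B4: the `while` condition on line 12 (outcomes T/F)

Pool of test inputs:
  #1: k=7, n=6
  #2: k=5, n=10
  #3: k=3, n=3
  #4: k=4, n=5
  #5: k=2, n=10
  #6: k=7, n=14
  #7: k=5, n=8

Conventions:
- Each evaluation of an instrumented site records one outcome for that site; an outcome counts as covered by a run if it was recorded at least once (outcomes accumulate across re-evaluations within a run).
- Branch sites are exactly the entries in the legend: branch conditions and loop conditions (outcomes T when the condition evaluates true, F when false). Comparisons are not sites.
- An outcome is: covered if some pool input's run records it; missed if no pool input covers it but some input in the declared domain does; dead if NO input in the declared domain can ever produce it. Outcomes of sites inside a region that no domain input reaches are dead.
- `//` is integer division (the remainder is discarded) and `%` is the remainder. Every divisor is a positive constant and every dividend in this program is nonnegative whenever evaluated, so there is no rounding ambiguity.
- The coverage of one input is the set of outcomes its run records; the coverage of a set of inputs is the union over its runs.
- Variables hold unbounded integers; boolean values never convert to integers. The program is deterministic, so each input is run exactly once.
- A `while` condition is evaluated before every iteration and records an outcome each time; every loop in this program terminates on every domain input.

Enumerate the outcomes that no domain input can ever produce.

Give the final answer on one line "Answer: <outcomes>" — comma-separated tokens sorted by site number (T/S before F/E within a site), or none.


checking every outcome against all 135 domain inputs:
  reachable outcomes have witnesses, e.g. B1=T (e.g. k=2, n=8), B1=F (e.g. k=2, n=2), B2=T (e.g. k=6, n=2), B2=F (e.g. k=2, n=2)
Answer: none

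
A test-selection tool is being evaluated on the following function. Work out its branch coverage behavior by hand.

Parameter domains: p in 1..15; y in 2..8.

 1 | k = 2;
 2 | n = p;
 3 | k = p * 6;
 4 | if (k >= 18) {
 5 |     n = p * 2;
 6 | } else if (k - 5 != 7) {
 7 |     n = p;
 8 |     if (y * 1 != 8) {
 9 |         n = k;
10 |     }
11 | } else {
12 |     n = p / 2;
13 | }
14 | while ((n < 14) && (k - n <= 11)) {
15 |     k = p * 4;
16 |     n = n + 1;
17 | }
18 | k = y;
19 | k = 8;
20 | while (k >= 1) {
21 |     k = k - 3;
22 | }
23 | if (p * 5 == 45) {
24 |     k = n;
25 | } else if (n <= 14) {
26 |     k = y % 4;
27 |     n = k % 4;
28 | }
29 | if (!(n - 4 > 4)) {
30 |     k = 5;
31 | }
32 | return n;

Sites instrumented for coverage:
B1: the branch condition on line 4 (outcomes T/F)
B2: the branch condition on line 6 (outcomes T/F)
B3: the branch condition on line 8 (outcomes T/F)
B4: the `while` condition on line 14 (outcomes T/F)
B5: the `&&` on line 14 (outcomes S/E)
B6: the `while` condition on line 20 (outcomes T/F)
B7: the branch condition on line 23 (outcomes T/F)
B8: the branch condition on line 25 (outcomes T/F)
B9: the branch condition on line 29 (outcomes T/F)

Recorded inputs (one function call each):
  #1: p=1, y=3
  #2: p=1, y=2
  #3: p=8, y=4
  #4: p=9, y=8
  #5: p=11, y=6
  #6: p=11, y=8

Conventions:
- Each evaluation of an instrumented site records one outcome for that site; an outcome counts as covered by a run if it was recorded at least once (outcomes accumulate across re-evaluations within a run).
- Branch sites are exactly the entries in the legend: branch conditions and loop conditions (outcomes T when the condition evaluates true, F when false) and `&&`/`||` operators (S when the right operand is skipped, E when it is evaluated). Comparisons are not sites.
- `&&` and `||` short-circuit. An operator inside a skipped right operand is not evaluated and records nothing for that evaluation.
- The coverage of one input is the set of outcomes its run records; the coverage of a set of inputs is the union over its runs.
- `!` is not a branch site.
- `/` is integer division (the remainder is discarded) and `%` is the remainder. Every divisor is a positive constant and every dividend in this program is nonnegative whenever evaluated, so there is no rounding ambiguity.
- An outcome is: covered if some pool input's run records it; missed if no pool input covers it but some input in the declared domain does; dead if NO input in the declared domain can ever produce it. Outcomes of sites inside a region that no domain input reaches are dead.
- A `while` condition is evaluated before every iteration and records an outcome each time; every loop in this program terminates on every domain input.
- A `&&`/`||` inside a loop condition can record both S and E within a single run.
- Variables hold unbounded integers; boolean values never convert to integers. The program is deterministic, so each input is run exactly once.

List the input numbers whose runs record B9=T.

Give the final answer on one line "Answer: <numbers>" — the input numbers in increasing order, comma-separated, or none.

input #1 (p=1, y=3): records B9=T
input #2 (p=1, y=2): records B9=T
input #3 (p=8, y=4): does not record B9=T
input #4 (p=9, y=8): does not record B9=T
input #5 (p=11, y=6): does not record B9=T
input #6 (p=11, y=8): does not record B9=T

Answer: 1, 2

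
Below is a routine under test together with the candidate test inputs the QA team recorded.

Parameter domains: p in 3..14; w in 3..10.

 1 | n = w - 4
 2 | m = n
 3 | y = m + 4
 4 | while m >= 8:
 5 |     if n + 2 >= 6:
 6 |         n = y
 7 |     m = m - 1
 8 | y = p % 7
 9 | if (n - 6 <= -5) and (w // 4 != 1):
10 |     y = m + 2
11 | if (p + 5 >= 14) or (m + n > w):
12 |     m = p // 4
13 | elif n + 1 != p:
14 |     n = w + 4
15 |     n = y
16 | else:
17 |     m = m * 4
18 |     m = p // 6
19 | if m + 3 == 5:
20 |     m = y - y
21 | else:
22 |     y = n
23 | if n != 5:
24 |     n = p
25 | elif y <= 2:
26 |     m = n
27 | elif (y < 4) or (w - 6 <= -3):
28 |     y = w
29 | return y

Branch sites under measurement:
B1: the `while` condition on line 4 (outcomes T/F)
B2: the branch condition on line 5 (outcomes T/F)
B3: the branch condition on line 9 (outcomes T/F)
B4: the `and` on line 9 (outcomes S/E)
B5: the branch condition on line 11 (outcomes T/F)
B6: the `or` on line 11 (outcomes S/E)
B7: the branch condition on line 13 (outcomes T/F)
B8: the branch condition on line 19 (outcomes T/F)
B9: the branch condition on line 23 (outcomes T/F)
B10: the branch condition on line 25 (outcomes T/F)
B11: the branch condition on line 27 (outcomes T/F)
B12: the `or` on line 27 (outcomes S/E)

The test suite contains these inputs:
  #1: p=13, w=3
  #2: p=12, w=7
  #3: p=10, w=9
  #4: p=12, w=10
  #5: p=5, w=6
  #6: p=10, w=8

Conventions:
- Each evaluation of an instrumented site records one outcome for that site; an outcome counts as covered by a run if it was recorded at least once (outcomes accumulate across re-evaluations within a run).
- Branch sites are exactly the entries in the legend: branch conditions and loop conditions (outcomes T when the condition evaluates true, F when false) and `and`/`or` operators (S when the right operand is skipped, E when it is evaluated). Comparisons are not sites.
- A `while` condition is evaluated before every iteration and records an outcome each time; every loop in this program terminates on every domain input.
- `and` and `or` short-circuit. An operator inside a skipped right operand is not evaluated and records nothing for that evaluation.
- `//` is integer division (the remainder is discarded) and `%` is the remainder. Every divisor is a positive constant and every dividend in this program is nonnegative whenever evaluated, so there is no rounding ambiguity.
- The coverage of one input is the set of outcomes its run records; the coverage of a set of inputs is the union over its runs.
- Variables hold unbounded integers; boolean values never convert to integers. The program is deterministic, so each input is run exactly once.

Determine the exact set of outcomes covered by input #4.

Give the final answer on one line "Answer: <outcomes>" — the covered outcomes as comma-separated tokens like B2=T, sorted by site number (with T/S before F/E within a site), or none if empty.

Running input #4 (p=12, w=10), event by event:
  B1->F, B4->S, B3->F, B6->S, B5->T, B8->F, B9->T
deduplicating events, the covered set is: B1=F, B3=F, B4=S, B5=T, B6=S, B8=F, B9=T

Answer: B1=F, B3=F, B4=S, B5=T, B6=S, B8=F, B9=T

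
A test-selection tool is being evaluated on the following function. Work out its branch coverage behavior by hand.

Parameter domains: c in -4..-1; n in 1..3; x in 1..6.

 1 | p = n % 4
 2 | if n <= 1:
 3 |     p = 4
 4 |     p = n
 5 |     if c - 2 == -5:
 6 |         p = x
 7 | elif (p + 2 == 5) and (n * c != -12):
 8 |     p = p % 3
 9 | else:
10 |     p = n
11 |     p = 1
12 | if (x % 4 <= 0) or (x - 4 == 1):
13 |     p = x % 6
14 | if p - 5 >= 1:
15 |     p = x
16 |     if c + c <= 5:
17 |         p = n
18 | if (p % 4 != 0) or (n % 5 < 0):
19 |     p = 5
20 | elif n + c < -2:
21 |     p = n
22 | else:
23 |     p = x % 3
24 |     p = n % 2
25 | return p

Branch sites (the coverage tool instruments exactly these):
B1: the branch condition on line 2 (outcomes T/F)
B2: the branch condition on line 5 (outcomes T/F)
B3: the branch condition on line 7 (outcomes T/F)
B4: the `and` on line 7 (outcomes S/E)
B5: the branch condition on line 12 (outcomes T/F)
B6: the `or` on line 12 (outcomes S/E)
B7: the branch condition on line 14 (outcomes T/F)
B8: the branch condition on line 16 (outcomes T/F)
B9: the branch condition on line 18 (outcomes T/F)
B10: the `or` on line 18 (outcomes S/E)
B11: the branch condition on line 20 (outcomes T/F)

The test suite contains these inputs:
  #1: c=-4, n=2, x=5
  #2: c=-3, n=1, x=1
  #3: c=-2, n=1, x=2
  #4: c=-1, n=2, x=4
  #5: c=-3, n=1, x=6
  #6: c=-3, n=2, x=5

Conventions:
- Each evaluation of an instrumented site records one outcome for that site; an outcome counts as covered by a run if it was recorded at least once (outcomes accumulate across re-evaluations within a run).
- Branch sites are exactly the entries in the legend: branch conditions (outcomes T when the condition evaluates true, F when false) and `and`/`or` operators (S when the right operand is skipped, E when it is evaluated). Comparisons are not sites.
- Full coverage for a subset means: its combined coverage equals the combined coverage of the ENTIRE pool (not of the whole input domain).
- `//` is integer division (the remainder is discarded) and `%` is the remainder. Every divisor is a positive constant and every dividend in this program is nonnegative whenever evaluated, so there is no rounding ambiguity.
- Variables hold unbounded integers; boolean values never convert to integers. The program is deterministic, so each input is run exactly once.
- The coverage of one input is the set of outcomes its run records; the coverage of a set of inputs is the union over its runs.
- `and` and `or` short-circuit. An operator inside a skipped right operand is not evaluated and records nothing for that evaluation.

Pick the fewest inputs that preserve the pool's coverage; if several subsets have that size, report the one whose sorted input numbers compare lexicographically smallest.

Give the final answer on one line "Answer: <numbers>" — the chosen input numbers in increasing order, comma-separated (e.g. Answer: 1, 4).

test 1 (c=-4, n=2, x=5) fires B1->F, B4->S, B3->F, B6->E, B5->T, B7->F, B10->S, B9->T; hits B1=F, B3=F, B4=S, B5=T, B6=E, B7=F, B9=T, B10=S
test 2 (c=-3, n=1, x=1) fires B1->T, B2->T, B6->E, B5->F, B7->F, B10->S, B9->T; hits B1=T, B2=T, B5=F, B6=E, B7=F, B9=T, B10=S
test 3 (c=-2, n=1, x=2) fires B1->T, B2->F, B6->E, B5->F, B7->F, B10->S, B9->T; hits B1=T, B2=F, B5=F, B6=E, B7=F, B9=T, B10=S
test 4 (c=-1, n=2, x=4) fires B1->F, B4->S, B3->F, B6->S, B5->T, B7->F, B10->E, B9->F, B11->F; hits B1=F, B3=F, B4=S, B5=T, B6=S, B7=F, B9=F, B10=E, B11=F
test 5 (c=-3, n=1, x=6) fires B1->T, B2->T, B6->E, B5->F, B7->T, B8->T, B10->S, B9->T; hits B1=T, B2=T, B5=F, B6=E, B7=T, B8=T, B9=T, B10=S
test 6 (c=-3, n=2, x=5) fires B1->F, B4->S, B3->F, B6->E, B5->T, B7->F, B10->S, B9->T; hits B1=F, B3=F, B4=S, B5=T, B6=E, B7=F, B9=T, B10=S
pool-wide coverage (18 outcomes): B1=T, B1=F, B2=T, B2=F, B3=F, B4=S, B5=T, B5=F, B6=S, B6=E, B7=T, B7=F, B8=T, B9=T, B9=F, B10=S, B10=E, B11=F
checked all size-1 subsets: none covers 18 outcomes (max 9/18)
checked all size-2 subsets: none covers 18 outcomes (max 17/18)
inputs {3, 4, 5} (size 3) cover everything; no size-3 subset with a lexicographically smaller index list covers all 18

Answer: 3, 4, 5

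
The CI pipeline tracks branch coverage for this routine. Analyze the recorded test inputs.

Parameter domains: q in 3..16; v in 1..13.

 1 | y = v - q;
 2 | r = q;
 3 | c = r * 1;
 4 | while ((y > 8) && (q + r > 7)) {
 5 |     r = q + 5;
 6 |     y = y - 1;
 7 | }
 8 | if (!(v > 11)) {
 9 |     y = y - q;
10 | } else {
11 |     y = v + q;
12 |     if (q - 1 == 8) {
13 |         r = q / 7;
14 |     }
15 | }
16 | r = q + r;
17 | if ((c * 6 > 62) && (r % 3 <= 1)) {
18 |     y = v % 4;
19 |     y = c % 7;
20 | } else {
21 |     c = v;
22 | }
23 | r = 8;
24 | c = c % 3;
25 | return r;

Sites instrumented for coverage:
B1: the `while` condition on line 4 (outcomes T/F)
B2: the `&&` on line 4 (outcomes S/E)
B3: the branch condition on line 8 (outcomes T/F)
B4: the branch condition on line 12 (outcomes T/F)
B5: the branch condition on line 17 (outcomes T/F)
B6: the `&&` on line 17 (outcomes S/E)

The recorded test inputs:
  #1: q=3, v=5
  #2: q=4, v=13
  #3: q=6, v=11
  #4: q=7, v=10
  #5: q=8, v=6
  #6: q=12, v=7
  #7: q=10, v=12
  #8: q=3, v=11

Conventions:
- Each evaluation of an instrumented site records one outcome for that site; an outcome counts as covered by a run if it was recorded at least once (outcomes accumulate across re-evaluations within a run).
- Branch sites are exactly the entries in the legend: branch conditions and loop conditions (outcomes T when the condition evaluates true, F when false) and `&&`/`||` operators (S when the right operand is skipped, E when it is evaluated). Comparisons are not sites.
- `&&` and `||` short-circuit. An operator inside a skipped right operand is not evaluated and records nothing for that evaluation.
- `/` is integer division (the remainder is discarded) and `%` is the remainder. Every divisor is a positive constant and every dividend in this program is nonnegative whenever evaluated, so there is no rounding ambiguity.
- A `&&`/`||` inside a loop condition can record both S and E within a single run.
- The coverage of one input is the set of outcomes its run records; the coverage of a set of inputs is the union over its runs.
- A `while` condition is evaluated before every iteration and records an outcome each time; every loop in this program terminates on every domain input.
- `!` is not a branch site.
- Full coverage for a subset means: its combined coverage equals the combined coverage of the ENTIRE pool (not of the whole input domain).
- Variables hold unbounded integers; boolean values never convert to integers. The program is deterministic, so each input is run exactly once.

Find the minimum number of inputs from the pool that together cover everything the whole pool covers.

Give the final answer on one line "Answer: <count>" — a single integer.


run #1 (q=3, v=5) runs B2->S, B1->F, B3->T, B6->S, B5->F; records B1=F, B2=S, B3=T, B5=F, B6=S
run #2 (q=4, v=13) runs B2->E, B1->T, B2->S, B1->F, B3->F, B4->F, B6->S, B5->F; records B1=T, B1=F, B2=S, B2=E, B3=F, B4=F, B5=F, B6=S
run #3 (q=6, v=11) runs B2->S, B1->F, B3->T, B6->S, B5->F; records B1=F, B2=S, B3=T, B5=F, B6=S
run #4 (q=7, v=10) runs B2->S, B1->F, B3->T, B6->S, B5->F; records B1=F, B2=S, B3=T, B5=F, B6=S
run #5 (q=8, v=6) runs B2->S, B1->F, B3->T, B6->S, B5->F; records B1=F, B2=S, B3=T, B5=F, B6=S
run #6 (q=12, v=7) runs B2->S, B1->F, B3->T, B6->E, B5->T; records B1=F, B2=S, B3=T, B5=T, B6=E
run #7 (q=10, v=12) runs B2->S, B1->F, B3->F, B4->F, B6->S, B5->F; records B1=F, B2=S, B3=F, B4=F, B5=F, B6=S
run #8 (q=3, v=11) runs B2->S, B1->F, B3->T, B6->S, B5->F; records B1=F, B2=S, B3=T, B5=F, B6=S
pool-wide coverage (11 outcomes): B1=T, B1=F, B2=S, B2=E, B3=T, B3=F, B4=F, B5=T, B5=F, B6=S, B6=E
size 1 is not enough: best union over all size-1 subsets is 8/11
the canonical winner is {2, 6}: size 2, full 11-outcome coverage, earliest index list among size-2 covers
Answer: 2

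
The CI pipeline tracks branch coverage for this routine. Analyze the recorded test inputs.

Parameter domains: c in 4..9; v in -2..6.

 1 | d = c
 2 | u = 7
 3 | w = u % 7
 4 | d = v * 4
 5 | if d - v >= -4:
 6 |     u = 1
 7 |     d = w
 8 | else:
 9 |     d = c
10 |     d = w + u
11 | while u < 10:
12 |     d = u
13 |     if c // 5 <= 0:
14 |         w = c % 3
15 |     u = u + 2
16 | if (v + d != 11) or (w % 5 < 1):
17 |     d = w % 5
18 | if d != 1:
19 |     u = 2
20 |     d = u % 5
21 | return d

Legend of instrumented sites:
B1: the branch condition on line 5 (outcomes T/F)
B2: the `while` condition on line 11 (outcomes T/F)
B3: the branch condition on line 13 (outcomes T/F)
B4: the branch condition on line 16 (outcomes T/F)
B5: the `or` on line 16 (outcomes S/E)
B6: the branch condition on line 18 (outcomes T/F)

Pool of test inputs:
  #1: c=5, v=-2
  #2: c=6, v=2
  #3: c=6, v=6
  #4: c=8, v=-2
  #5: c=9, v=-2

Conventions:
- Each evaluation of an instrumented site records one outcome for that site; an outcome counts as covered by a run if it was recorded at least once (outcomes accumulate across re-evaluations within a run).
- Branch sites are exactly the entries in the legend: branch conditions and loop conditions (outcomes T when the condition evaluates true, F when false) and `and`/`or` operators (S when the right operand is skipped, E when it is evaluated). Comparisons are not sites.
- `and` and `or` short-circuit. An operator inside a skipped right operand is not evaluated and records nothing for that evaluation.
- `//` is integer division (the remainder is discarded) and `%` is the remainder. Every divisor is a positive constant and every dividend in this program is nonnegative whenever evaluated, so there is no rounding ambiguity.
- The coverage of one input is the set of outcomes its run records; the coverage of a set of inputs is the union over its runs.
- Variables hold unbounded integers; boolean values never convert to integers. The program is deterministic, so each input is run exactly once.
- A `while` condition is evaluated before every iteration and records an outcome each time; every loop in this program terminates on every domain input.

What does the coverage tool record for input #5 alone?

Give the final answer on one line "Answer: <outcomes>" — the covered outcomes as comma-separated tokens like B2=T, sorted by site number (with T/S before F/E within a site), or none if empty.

Tracing the run of input #5 (c=9, v=-2):
  B1->F, B2->T, B3->F, B2->T, B3->F, B2->F, B5->S, B4->T, B6->T
collecting distinct outcomes: B1=F, B2=T, B2=F, B3=F, B4=T, B5=S, B6=T

Answer: B1=F, B2=T, B2=F, B3=F, B4=T, B5=S, B6=T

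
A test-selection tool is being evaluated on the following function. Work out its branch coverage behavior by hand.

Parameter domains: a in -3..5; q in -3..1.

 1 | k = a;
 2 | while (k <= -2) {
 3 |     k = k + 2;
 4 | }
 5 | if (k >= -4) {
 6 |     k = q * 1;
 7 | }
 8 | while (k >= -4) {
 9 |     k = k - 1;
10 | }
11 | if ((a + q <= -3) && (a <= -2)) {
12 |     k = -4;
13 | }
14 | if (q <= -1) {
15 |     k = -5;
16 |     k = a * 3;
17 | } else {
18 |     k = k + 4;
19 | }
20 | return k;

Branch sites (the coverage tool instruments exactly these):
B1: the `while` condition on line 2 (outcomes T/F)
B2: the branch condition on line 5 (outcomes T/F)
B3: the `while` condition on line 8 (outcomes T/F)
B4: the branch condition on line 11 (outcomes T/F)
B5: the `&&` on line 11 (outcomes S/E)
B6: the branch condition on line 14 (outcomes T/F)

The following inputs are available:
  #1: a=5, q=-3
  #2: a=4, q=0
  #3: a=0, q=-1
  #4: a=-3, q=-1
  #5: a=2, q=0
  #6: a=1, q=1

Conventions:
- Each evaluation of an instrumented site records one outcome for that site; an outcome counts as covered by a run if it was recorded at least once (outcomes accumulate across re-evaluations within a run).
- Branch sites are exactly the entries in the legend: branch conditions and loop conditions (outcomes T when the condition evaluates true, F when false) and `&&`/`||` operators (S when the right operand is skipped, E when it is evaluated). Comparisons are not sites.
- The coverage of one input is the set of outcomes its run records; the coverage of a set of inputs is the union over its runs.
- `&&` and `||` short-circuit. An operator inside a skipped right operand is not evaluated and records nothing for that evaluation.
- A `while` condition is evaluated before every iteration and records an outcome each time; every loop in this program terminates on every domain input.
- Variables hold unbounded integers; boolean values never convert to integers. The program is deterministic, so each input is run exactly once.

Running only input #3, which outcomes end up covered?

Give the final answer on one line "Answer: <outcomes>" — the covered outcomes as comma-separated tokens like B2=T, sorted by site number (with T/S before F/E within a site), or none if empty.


Event log for input #3 (a=0, q=-1):
  B1->F, B2->T, B3->T, B3->T, B3->T, B3->T, B3->F, B5->S, B4->F, B6->T
collecting distinct outcomes: B1=F, B2=T, B3=T, B3=F, B4=F, B5=S, B6=T
Answer: B1=F, B2=T, B3=T, B3=F, B4=F, B5=S, B6=T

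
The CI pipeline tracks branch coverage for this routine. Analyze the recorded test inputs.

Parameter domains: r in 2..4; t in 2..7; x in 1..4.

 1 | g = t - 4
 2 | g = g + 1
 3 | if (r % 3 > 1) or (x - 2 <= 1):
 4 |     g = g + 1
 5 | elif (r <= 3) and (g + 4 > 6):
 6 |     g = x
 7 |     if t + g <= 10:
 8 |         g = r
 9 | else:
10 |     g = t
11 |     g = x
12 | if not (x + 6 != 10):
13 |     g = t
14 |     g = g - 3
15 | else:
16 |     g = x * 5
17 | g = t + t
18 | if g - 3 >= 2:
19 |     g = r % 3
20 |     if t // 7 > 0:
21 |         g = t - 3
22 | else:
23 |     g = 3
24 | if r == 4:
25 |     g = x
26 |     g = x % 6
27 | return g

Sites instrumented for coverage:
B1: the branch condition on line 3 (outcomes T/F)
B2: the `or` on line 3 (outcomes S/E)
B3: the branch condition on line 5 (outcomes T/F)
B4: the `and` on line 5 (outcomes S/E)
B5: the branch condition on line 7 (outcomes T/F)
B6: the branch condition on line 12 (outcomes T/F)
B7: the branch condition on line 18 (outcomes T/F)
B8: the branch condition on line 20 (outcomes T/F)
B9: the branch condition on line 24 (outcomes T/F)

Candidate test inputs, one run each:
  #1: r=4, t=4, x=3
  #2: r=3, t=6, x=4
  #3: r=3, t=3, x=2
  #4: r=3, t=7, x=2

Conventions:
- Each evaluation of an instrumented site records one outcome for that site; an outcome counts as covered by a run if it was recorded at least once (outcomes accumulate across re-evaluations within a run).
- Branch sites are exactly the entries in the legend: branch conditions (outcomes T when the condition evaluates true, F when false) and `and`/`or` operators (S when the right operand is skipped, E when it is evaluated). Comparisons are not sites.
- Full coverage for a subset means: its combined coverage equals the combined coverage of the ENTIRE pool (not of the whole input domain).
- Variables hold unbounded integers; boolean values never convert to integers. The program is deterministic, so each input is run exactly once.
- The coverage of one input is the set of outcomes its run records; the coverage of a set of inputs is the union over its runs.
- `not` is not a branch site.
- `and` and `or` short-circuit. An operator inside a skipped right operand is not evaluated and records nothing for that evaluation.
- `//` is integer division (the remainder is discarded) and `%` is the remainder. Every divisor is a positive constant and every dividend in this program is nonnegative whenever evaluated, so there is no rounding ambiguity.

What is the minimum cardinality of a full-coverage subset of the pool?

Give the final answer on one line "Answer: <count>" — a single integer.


input #1 (r=4, t=4, x=3): events B2->E, B1->T, B6->F, B7->T, B8->F, B9->T; covers B1=T, B2=E, B6=F, B7=T, B8=F, B9=T
input #2 (r=3, t=6, x=4): events B2->E, B1->F, B4->E, B3->T, B5->T, B6->T, B7->T, B8->F, B9->F; covers B1=F, B2=E, B3=T, B4=E, B5=T, B6=T, B7=T, B8=F, B9=F
input #3 (r=3, t=3, x=2): events B2->E, B1->T, B6->F, B7->T, B8->F, B9->F; covers B1=T, B2=E, B6=F, B7=T, B8=F, B9=F
input #4 (r=3, t=7, x=2): events B2->E, B1->T, B6->F, B7->T, B8->T, B9->F; covers B1=T, B2=E, B6=F, B7=T, B8=T, B9=F
the full pool covers 13 outcomes: B1=T, B1=F, B2=E, B3=T, B4=E, B5=T, B6=T, B6=F, B7=T, B8=T, B8=F, B9=T, B9=F
size 1 is not enough: best union over all size-1 subsets is 9/13
size 2 is not enough: best union over all size-2 subsets is 12/13
size 3: inputs {1, 2, 4} cover all 13 outcomes, and no lexicographically smaller subset of this size does
Answer: 3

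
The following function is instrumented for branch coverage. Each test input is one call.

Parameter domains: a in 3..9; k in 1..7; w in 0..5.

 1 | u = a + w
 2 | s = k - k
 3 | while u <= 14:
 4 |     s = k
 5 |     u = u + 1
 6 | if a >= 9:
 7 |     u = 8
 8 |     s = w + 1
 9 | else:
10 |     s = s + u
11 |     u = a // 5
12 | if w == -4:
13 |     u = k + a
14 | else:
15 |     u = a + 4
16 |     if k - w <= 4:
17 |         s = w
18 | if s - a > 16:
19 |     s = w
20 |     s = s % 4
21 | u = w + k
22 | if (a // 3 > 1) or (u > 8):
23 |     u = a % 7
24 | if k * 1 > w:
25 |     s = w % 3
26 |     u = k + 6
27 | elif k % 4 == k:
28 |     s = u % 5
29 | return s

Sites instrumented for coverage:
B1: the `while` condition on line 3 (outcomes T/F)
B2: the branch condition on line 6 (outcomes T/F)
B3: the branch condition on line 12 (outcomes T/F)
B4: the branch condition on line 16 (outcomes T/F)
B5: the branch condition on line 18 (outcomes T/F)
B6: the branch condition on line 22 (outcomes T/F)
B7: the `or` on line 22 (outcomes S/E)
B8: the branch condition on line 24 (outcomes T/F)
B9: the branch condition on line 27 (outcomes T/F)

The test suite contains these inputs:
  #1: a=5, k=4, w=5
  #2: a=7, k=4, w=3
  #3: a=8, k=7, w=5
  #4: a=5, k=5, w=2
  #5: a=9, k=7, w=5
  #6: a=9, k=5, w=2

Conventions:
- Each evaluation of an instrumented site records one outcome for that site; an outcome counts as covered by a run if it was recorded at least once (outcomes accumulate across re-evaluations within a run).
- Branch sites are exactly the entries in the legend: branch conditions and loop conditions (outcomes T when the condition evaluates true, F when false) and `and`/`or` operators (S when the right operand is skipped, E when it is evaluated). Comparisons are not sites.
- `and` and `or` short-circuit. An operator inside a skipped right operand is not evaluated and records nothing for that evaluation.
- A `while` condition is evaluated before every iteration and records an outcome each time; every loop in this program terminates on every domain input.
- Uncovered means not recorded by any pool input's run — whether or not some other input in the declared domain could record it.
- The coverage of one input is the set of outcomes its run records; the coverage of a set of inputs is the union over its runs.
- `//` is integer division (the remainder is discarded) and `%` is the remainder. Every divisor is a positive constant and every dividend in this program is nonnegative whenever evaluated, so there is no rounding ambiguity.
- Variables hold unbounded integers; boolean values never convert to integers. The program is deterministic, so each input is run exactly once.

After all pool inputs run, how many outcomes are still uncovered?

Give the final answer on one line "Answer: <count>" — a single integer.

input #1 (a=5, k=4, w=5): covers B1=T, B1=F, B2=F, B3=F, B4=T, B5=F, B6=T, B7=E, B8=F, B9=F
input #2 (a=7, k=4, w=3): covers B1=T, B1=F, B2=F, B3=F, B4=T, B5=F, B6=T, B7=S, B8=T
input #3 (a=8, k=7, w=5): covers B1=T, B1=F, B2=F, B3=F, B4=T, B5=F, B6=T, B7=S, B8=T
input #4 (a=5, k=5, w=2): covers B1=T, B1=F, B2=F, B3=F, B4=T, B5=F, B6=F, B7=E, B8=T
input #5 (a=9, k=7, w=5): covers B1=T, B1=F, B2=T, B3=F, B4=T, B5=F, B6=T, B7=S, B8=T
input #6 (a=9, k=5, w=2): covers B1=T, B1=F, B2=T, B3=F, B4=T, B5=F, B6=T, B7=S, B8=T
union over the pool: B1=T, B1=F, B2=T, B2=F, B3=F, B4=T, B5=F, B6=T, B6=F, B7=S, B7=E, B8=T, B8=F, B9=F
uncovered (4 of 18): B3=T, B4=F, B5=T, B9=T

Answer: 4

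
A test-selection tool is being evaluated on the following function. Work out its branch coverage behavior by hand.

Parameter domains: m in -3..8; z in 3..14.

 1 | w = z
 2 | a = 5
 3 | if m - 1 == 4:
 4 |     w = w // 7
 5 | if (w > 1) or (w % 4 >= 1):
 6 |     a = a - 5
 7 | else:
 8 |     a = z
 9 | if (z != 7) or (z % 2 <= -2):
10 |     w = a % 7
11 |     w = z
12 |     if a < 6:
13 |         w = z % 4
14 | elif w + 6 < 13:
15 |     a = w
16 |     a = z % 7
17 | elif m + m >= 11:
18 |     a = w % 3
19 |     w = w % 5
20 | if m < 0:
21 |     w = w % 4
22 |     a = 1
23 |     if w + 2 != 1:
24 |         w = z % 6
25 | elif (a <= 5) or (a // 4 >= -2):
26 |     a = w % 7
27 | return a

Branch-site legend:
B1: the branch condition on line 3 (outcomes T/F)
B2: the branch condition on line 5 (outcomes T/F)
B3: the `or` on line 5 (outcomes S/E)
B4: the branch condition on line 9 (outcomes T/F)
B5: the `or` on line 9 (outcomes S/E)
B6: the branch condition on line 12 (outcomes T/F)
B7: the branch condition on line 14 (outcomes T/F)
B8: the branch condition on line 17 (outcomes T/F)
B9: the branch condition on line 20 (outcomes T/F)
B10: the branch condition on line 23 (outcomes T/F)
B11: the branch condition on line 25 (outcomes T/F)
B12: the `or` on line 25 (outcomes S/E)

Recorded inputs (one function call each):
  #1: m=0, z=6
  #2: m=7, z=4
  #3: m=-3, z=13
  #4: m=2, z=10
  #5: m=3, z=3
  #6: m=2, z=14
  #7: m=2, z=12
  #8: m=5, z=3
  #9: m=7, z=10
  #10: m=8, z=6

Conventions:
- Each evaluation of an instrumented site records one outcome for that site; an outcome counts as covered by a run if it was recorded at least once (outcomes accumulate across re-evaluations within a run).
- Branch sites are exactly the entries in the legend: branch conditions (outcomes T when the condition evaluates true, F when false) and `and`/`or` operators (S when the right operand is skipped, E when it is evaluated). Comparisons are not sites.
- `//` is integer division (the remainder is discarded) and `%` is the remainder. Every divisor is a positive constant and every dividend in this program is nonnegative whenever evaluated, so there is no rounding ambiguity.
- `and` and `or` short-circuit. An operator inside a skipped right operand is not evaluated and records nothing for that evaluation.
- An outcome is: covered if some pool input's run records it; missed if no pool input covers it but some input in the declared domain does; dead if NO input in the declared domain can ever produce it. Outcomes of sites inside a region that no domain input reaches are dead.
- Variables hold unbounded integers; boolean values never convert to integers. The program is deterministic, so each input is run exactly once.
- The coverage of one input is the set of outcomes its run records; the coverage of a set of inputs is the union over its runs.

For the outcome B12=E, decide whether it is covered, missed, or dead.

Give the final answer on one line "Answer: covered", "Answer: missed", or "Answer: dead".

no pool input records B12=E
but domain input (m=5, z=6) does record it -> reachable, so missed

Answer: missed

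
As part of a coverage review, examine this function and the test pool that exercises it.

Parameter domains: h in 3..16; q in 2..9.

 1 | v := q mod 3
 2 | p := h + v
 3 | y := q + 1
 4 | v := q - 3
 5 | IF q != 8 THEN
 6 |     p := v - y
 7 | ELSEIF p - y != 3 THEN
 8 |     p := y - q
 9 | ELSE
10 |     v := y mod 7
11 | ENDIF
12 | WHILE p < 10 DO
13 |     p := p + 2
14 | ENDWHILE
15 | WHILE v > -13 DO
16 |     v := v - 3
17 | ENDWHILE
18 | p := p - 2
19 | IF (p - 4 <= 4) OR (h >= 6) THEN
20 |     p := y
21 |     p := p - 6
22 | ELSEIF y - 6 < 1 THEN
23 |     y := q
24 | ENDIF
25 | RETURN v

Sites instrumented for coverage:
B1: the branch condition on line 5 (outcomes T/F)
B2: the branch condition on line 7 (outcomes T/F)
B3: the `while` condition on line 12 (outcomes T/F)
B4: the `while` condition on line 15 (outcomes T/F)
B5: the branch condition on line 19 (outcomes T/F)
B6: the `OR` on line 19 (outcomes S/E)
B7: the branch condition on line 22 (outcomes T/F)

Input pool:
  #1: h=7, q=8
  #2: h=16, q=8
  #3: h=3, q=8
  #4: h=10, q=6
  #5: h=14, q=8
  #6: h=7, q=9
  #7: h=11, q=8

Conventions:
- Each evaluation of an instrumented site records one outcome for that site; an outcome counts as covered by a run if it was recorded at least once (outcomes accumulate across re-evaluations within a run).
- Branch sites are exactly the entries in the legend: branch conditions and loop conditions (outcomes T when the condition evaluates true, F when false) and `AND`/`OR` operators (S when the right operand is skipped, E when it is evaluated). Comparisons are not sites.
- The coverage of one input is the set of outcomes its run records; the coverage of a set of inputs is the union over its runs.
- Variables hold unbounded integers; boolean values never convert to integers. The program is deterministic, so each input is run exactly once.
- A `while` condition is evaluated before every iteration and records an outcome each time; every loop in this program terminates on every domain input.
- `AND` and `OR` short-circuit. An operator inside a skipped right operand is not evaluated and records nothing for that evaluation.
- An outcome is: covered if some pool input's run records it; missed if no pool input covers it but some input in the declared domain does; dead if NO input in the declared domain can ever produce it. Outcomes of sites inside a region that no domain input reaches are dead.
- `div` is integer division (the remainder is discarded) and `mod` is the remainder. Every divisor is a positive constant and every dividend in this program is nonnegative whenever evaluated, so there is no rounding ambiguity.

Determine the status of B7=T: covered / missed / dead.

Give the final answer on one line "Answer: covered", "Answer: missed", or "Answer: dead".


no pool input records B7=T
checking all 112 inputs in the declared domain: B7=T is never recorded -> dead
Answer: dead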